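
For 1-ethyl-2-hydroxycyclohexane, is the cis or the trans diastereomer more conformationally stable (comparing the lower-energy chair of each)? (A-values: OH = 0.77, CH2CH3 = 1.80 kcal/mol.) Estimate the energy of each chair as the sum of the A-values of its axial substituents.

At 1,2 positions (parity opposite): cis → (a,e or e,a); trans → (e,e or a,a).
Best chair for cis: E = 0.77 kcal/mol; best chair for trans: E = 0.00 kcal/mol.
The trans isomer is lower by 0.77 kcal/mol.

trans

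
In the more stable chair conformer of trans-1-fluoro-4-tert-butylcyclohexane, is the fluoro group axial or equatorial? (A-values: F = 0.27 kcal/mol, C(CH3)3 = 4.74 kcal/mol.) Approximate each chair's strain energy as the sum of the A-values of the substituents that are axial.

C1 and C4 have opposite parity, so for the trans isomer the two substituents are e,e in one chair and a,a in the other.
Chair I (fluoro axial, tert-butyl axial): E = 5.01 kcal/mol.
Chair II (fluoro equatorial, tert-butyl equatorial): E = 0.00 kcal/mol.
Chair II is the more stable (lower-energy) conformer, and in that chair the fluoro group is equatorial.

equatorial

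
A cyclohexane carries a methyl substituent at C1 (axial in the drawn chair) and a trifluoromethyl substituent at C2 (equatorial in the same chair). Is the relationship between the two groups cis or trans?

C1 and C2 have opposite parity, so their axial bonds point in opposite directions.
With opposite-parity carbons, two substituents on the same face are one axial and one equatorial; opposite faces give both axial or both equatorial.
Here the groups are axial/equatorial → same face → cis.

cis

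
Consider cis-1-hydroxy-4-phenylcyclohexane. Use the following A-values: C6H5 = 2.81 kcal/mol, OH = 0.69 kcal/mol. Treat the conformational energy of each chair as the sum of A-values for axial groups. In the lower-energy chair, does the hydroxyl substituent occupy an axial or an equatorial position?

C1 and C4 have opposite parity, so for the cis isomer the two substituents are one axial and one equatorial in each chair.
Chair I (phenyl axial, hydroxyl equatorial): E = 2.81 kcal/mol.
Chair II (phenyl equatorial, hydroxyl axial): E = 0.69 kcal/mol.
Chair II is the more stable (lower-energy) conformer, and in that chair the hydroxyl group is axial.

axial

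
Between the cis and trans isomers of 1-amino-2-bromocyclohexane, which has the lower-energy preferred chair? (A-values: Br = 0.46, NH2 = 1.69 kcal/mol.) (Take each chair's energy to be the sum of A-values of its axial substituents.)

trans

At 1,2 positions (parity opposite): cis → (a,e or e,a); trans → (e,e or a,a).
Best chair for cis: E = 0.46 kcal/mol; best chair for trans: E = 0.00 kcal/mol.
The trans isomer is lower by 0.46 kcal/mol.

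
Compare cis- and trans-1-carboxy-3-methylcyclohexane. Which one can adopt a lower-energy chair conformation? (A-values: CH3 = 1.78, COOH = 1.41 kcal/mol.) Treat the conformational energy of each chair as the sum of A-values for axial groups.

At 1,3 positions (parity same): cis → (e,e or a,a); trans → (a,e or e,a).
Best chair for cis: E = 0.00 kcal/mol; best chair for trans: E = 1.41 kcal/mol.
The cis isomer is lower by 1.41 kcal/mol.

cis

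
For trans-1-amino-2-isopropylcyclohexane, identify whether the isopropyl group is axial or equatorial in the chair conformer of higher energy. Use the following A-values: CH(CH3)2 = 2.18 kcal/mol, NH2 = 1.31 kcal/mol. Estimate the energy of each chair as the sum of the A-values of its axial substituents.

axial

C1 and C2 have opposite parity, so for the trans isomer the two substituents are e,e in one chair and a,a in the other.
Chair I (isopropyl axial, amino axial): E = 3.49 kcal/mol.
Chair II (isopropyl equatorial, amino equatorial): E = 0.00 kcal/mol.
Chair I is the less stable (higher-energy) conformer, and in that chair the isopropyl group is axial.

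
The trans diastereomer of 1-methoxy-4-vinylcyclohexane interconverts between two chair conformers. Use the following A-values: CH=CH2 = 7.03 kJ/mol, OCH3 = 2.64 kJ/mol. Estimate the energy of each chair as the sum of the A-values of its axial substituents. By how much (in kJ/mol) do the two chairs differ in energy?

9.67 kJ/mol

C1 and C4 have opposite parity, so for the trans isomer the two substituents are e,e in one chair and a,a in the other.
Chair I (vinyl axial, methoxy axial): E = 9.67 kJ/mol.
Chair II (vinyl equatorial, methoxy equatorial): E = 0.00 kJ/mol.
ΔE = 9.67 − 0.00 = 9.67 kJ/mol; chair II is more stable.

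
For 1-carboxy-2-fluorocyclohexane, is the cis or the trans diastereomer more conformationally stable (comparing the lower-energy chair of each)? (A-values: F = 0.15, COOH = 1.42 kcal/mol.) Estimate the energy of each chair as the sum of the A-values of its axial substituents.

trans

At 1,2 positions (parity opposite): cis → (a,e or e,a); trans → (e,e or a,a).
Best chair for cis: E = 0.15 kcal/mol; best chair for trans: E = 0.00 kcal/mol.
The trans isomer is lower by 0.15 kcal/mol.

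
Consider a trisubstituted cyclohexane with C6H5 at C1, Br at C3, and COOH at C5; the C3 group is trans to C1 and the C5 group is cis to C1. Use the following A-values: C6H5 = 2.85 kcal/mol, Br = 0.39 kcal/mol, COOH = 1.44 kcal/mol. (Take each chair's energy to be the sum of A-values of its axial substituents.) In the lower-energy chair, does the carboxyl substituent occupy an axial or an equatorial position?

equatorial

Chair I (phenyl axial, bromo equatorial, carboxyl axial): E = 4.29 kcal/mol.
Chair II (phenyl equatorial, bromo axial, carboxyl equatorial): E = 0.39 kcal/mol.
Chair II is the more stable (lower-energy) conformer, and in that chair the carboxyl group is equatorial.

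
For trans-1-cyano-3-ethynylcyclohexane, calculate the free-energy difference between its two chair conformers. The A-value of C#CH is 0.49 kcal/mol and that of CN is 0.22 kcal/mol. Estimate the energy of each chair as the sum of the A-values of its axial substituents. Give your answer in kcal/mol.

0.27 kcal/mol

C1 and C3 have the same parity, so for the trans isomer the two substituents are one axial and one equatorial in each chair.
Chair I (ethynyl axial, cyano equatorial): E = 0.49 kcal/mol.
Chair II (ethynyl equatorial, cyano axial): E = 0.22 kcal/mol.
ΔE = 0.49 − 0.22 = 0.27 kcal/mol; chair II is more stable.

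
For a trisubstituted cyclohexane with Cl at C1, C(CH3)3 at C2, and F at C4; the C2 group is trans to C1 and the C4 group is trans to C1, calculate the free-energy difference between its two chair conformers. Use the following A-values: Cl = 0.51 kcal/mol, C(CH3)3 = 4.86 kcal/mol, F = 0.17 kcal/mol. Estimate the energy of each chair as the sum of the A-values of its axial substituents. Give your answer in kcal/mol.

Chair I (chloro axial, tert-butyl axial, fluoro axial): E = 5.54 kcal/mol.
Chair II (chloro equatorial, tert-butyl equatorial, fluoro equatorial): E = 0.00 kcal/mol.
ΔE = 5.54 − 0.00 = 5.54 kcal/mol; chair II is more stable.

5.54 kcal/mol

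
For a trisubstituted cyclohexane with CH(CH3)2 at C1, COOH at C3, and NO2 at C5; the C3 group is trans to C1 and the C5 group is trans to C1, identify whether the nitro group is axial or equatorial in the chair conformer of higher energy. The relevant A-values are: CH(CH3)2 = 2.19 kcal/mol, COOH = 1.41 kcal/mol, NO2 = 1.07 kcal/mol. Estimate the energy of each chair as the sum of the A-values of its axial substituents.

Chair I (isopropyl axial, carboxyl equatorial, nitro equatorial): E = 2.19 kcal/mol.
Chair II (isopropyl equatorial, carboxyl axial, nitro axial): E = 2.48 kcal/mol.
Chair II is the less stable (higher-energy) conformer, and in that chair the nitro group is axial.

axial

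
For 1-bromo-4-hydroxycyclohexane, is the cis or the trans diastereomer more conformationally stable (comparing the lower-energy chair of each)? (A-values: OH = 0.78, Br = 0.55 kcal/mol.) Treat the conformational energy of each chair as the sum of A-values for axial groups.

trans

At 1,4 positions (parity opposite): cis → (a,e or e,a); trans → (e,e or a,a).
Best chair for cis: E = 0.55 kcal/mol; best chair for trans: E = 0.00 kcal/mol.
The trans isomer is lower by 0.55 kcal/mol.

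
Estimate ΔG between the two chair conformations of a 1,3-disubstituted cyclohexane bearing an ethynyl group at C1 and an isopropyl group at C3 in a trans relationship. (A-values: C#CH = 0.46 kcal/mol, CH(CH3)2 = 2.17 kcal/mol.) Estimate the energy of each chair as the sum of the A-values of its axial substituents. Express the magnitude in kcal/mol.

1.71 kcal/mol

C1 and C3 have the same parity, so for the trans isomer the two substituents are one axial and one equatorial in each chair.
Chair I (ethynyl axial, isopropyl equatorial): E = 0.46 kcal/mol.
Chair II (ethynyl equatorial, isopropyl axial): E = 2.17 kcal/mol.
ΔE = 2.17 − 0.46 = 1.71 kcal/mol; chair I is more stable.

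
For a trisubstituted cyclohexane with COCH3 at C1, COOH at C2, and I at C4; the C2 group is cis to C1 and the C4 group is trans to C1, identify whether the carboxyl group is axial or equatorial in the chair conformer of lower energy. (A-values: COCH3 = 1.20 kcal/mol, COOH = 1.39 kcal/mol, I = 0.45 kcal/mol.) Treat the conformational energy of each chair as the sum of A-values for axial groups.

axial

Chair I (acetyl axial, carboxyl equatorial, iodo axial): E = 1.65 kcal/mol.
Chair II (acetyl equatorial, carboxyl axial, iodo equatorial): E = 1.39 kcal/mol.
Chair II is the more stable (lower-energy) conformer, and in that chair the carboxyl group is axial.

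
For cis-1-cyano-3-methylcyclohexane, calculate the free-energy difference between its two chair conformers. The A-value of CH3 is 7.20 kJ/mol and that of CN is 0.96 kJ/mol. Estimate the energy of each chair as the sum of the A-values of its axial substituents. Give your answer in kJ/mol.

C1 and C3 have the same parity, so for the cis isomer the two substituents are e,e in one chair and a,a in the other.
Chair I (methyl axial, cyano axial): E = 8.16 kJ/mol.
Chair II (methyl equatorial, cyano equatorial): E = 0.00 kJ/mol.
ΔE = 8.16 − 0.00 = 8.16 kJ/mol; chair II is more stable.

8.16 kJ/mol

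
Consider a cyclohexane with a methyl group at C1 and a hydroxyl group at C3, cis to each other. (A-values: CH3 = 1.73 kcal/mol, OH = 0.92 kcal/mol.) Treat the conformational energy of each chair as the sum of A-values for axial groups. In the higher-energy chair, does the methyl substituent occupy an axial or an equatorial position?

axial

C1 and C3 have the same parity, so for the cis isomer the two substituents are e,e in one chair and a,a in the other.
Chair I (methyl axial, hydroxyl axial): E = 2.65 kcal/mol.
Chair II (methyl equatorial, hydroxyl equatorial): E = 0.00 kcal/mol.
Chair I is the less stable (higher-energy) conformer, and in that chair the methyl group is axial.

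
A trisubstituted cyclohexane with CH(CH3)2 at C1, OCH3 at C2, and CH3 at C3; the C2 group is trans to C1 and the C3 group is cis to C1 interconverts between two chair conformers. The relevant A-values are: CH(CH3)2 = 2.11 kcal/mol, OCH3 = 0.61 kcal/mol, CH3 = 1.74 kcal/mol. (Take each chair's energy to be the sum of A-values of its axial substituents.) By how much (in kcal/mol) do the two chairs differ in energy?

Chair I (isopropyl axial, methoxy axial, methyl axial): E = 4.46 kcal/mol.
Chair II (isopropyl equatorial, methoxy equatorial, methyl equatorial): E = 0.00 kcal/mol.
ΔE = 4.46 − 0.00 = 4.46 kcal/mol; chair II is more stable.

4.46 kcal/mol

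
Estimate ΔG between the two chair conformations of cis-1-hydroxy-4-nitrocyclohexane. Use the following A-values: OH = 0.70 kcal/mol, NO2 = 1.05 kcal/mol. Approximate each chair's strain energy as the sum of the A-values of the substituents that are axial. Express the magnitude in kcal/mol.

0.35 kcal/mol

C1 and C4 have opposite parity, so for the cis isomer the two substituents are one axial and one equatorial in each chair.
Chair I (hydroxyl axial, nitro equatorial): E = 0.70 kcal/mol.
Chair II (hydroxyl equatorial, nitro axial): E = 1.05 kcal/mol.
ΔE = 1.05 − 0.70 = 0.35 kcal/mol; chair I is more stable.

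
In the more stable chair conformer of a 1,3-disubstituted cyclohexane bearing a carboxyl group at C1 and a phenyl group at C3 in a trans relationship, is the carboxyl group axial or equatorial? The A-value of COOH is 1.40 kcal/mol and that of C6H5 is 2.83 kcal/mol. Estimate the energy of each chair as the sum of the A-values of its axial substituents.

axial

C1 and C3 have the same parity, so for the trans isomer the two substituents are one axial and one equatorial in each chair.
Chair I (carboxyl axial, phenyl equatorial): E = 1.40 kcal/mol.
Chair II (carboxyl equatorial, phenyl axial): E = 2.83 kcal/mol.
Chair I is the more stable (lower-energy) conformer, and in that chair the carboxyl group is axial.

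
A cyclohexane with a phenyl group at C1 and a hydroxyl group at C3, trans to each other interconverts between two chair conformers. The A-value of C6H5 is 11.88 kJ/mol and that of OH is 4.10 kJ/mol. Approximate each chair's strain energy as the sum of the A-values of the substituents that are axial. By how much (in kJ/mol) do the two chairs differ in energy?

C1 and C3 have the same parity, so for the trans isomer the two substituents are one axial and one equatorial in each chair.
Chair I (phenyl axial, hydroxyl equatorial): E = 11.88 kJ/mol.
Chair II (phenyl equatorial, hydroxyl axial): E = 4.10 kJ/mol.
ΔE = 11.88 − 4.10 = 7.78 kJ/mol; chair II is more stable.

7.78 kJ/mol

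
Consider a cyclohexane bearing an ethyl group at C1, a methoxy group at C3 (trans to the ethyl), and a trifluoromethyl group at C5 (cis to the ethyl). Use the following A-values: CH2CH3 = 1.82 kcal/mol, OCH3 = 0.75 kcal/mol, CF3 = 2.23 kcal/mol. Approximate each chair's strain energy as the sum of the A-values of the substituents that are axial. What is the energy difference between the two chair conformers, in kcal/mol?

3.30 kcal/mol

Chair I (ethyl axial, methoxy equatorial, trifluoromethyl axial): E = 4.05 kcal/mol.
Chair II (ethyl equatorial, methoxy axial, trifluoromethyl equatorial): E = 0.75 kcal/mol.
ΔE = 4.05 − 0.75 = 3.30 kcal/mol; chair II is more stable.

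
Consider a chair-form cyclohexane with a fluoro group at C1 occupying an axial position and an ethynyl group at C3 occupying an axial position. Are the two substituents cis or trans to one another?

cis

C1 and C3 have the same parity, so their axial bonds point in the same direction.
With same-parity carbons, two substituents on the same face are both axial or both equatorial; opposite faces give one of each.
Here the groups are axial/axial → same face → cis.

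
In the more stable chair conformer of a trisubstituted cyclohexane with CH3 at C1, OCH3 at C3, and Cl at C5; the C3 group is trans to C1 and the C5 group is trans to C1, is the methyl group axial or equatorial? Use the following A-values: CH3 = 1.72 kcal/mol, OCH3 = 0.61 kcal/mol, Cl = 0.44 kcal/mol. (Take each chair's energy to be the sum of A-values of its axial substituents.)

Chair I (methyl axial, methoxy equatorial, chloro equatorial): E = 1.72 kcal/mol.
Chair II (methyl equatorial, methoxy axial, chloro axial): E = 1.05 kcal/mol.
Chair II is the more stable (lower-energy) conformer, and in that chair the methyl group is equatorial.

equatorial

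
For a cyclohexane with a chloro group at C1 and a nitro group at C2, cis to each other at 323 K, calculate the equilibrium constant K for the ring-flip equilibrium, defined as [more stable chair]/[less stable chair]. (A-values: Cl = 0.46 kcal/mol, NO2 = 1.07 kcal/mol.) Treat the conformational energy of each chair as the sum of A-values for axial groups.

K ≈ 2.59

C1 and C2 have opposite parity, so for the cis isomer the two substituents are one axial and one equatorial in each chair.
Chair I (chloro axial, nitro equatorial): E = 0.46 kcal/mol; chair II (chloro equatorial, nitro axial): E = 1.07 kcal/mol.
ΔG = 0.61 kcal/mol between the two chairs.
K = exp(ΔG/RT) with R = 1.987×10⁻³ kcal mol⁻¹ K⁻¹ and T = 323 K gives K ≈ 2.59.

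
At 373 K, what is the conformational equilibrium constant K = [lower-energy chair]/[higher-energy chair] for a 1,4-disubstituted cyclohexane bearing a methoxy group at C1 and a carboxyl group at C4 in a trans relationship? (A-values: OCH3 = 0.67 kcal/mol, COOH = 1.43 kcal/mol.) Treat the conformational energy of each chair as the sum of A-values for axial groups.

C1 and C4 have opposite parity, so for the trans isomer the two substituents are e,e in one chair and a,a in the other.
Chair I (methoxy axial, carboxyl axial): E = 2.10 kcal/mol; chair II (methoxy equatorial, carboxyl equatorial): E = 0.00 kcal/mol.
ΔG = 2.10 kcal/mol between the two chairs.
K = exp(ΔG/RT) with R = 1.987×10⁻³ kcal mol⁻¹ K⁻¹ and T = 373 K gives K ≈ 17.

K ≈ 17.0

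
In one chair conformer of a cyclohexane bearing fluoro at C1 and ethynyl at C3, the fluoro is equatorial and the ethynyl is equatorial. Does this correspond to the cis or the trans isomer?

cis

C1 and C3 have the same parity, so their axial bonds point in the same direction.
With same-parity carbons, two substituents on the same face are both axial or both equatorial; opposite faces give one of each.
Here the groups are equatorial/equatorial → same face → cis.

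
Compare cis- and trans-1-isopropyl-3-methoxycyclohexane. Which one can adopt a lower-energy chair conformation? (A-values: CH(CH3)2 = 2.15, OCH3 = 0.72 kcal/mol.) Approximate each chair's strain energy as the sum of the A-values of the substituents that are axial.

At 1,3 positions (parity same): cis → (e,e or a,a); trans → (a,e or e,a).
Best chair for cis: E = 0.00 kcal/mol; best chair for trans: E = 0.72 kcal/mol.
The cis isomer is lower by 0.72 kcal/mol.

cis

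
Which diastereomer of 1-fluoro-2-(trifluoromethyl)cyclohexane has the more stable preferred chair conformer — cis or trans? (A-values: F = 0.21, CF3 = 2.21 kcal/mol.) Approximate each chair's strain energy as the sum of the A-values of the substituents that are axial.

At 1,2 positions (parity opposite): cis → (a,e or e,a); trans → (e,e or a,a).
Best chair for cis: E = 0.21 kcal/mol; best chair for trans: E = 0.00 kcal/mol.
The trans isomer is lower by 0.21 kcal/mol.

trans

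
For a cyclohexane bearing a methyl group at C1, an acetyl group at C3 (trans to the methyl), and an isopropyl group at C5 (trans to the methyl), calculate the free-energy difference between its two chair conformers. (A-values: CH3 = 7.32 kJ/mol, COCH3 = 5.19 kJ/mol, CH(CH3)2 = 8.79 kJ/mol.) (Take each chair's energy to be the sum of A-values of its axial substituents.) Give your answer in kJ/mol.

6.66 kJ/mol

Chair I (methyl axial, acetyl equatorial, isopropyl equatorial): E = 7.32 kJ/mol.
Chair II (methyl equatorial, acetyl axial, isopropyl axial): E = 13.98 kJ/mol.
ΔE = 13.98 − 7.32 = 6.66 kJ/mol; chair I is more stable.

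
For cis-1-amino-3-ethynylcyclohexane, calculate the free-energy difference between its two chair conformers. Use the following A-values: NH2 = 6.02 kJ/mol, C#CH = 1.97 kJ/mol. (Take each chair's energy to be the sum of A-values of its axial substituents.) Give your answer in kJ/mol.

7.99 kJ/mol

C1 and C3 have the same parity, so for the cis isomer the two substituents are e,e in one chair and a,a in the other.
Chair I (amino axial, ethynyl axial): E = 7.99 kJ/mol.
Chair II (amino equatorial, ethynyl equatorial): E = 0.00 kJ/mol.
ΔE = 7.99 − 0.00 = 7.99 kJ/mol; chair II is more stable.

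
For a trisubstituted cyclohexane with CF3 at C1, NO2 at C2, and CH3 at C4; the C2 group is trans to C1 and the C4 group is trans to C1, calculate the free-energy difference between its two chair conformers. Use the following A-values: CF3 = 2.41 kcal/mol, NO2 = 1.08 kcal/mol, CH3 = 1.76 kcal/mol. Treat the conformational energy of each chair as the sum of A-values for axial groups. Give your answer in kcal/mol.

5.25 kcal/mol

Chair I (trifluoromethyl axial, nitro axial, methyl axial): E = 5.25 kcal/mol.
Chair II (trifluoromethyl equatorial, nitro equatorial, methyl equatorial): E = 0.00 kcal/mol.
ΔE = 5.25 − 0.00 = 5.25 kcal/mol; chair II is more stable.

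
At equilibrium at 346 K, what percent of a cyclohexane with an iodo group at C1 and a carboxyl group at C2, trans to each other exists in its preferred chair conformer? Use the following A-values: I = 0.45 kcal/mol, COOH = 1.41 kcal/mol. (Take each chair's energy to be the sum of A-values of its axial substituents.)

C1 and C2 have opposite parity, so for the trans isomer the two substituents are e,e in one chair and a,a in the other.
Chair I (iodo axial, carboxyl axial): E = 1.86 kcal/mol; chair II (iodo equatorial, carboxyl equatorial): E = 0.00 kcal/mol.
ΔG = 1.86 kcal/mol between the two chairs.
K = exp(ΔG/RT) with R = 1.987×10⁻³ kcal mol⁻¹ K⁻¹ and T = 346 K gives K ≈ 15.
Fraction in the lower-energy chair = K/(K+1) = 93.7%.

93.7%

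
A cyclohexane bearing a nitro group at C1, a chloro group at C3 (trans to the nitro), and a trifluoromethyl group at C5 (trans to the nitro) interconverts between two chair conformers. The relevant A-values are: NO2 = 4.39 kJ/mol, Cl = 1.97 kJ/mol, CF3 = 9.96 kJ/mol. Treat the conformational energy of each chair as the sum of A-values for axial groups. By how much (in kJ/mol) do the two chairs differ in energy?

7.54 kJ/mol

Chair I (nitro axial, chloro equatorial, trifluoromethyl equatorial): E = 4.39 kJ/mol.
Chair II (nitro equatorial, chloro axial, trifluoromethyl axial): E = 11.93 kJ/mol.
ΔE = 11.93 − 4.39 = 7.54 kJ/mol; chair I is more stable.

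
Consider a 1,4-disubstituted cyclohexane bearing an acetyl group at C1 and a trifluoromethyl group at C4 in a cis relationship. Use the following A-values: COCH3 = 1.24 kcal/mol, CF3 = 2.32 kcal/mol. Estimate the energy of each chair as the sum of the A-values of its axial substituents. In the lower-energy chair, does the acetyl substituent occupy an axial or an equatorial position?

C1 and C4 have opposite parity, so for the cis isomer the two substituents are one axial and one equatorial in each chair.
Chair I (acetyl axial, trifluoromethyl equatorial): E = 1.24 kcal/mol.
Chair II (acetyl equatorial, trifluoromethyl axial): E = 2.32 kcal/mol.
Chair I is the more stable (lower-energy) conformer, and in that chair the acetyl group is axial.

axial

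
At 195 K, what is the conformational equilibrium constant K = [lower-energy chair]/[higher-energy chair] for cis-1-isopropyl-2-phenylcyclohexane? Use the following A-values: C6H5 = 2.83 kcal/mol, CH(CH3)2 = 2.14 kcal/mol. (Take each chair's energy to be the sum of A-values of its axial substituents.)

K ≈ 5.93

C1 and C2 have opposite parity, so for the cis isomer the two substituents are one axial and one equatorial in each chair.
Chair I (phenyl axial, isopropyl equatorial): E = 2.83 kcal/mol; chair II (phenyl equatorial, isopropyl axial): E = 2.14 kcal/mol.
ΔG = 0.69 kcal/mol between the two chairs.
K = exp(ΔG/RT) with R = 1.987×10⁻³ kcal mol⁻¹ K⁻¹ and T = 195 K gives K ≈ 5.93.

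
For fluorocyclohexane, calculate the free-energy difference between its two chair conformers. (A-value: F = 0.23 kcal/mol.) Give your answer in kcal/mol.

A monosubstituted cyclohexane has one chair with the fluoro group axial (E = A = 0.23 kcal/mol) and one with it equatorial (E = 0).
ΔE = 0.23 − 0 = 0.23 kcal/mol.

0.23 kcal/mol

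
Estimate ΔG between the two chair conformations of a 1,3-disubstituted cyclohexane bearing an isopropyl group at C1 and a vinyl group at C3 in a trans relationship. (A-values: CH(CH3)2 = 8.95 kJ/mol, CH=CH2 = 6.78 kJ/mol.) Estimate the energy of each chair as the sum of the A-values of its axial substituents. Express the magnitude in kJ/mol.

2.17 kJ/mol

C1 and C3 have the same parity, so for the trans isomer the two substituents are one axial and one equatorial in each chair.
Chair I (isopropyl axial, vinyl equatorial): E = 8.95 kJ/mol.
Chair II (isopropyl equatorial, vinyl axial): E = 6.78 kJ/mol.
ΔE = 8.95 − 6.78 = 2.17 kJ/mol; chair II is more stable.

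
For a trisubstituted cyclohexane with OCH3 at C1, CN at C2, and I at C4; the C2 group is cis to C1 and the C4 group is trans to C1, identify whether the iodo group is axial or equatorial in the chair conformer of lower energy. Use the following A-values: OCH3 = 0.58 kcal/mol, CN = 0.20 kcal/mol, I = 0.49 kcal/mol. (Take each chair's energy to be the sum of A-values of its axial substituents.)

equatorial

Chair I (methoxy axial, cyano equatorial, iodo axial): E = 1.07 kcal/mol.
Chair II (methoxy equatorial, cyano axial, iodo equatorial): E = 0.20 kcal/mol.
Chair II is the more stable (lower-energy) conformer, and in that chair the iodo group is equatorial.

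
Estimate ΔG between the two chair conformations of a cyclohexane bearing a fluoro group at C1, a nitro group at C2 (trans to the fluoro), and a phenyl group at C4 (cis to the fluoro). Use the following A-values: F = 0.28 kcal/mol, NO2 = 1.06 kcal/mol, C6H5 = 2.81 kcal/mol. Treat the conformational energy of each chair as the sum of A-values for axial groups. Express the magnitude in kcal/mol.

Chair I (fluoro axial, nitro axial, phenyl equatorial): E = 1.34 kcal/mol.
Chair II (fluoro equatorial, nitro equatorial, phenyl axial): E = 2.81 kcal/mol.
ΔE = 2.81 − 1.34 = 1.47 kcal/mol; chair I is more stable.

1.47 kcal/mol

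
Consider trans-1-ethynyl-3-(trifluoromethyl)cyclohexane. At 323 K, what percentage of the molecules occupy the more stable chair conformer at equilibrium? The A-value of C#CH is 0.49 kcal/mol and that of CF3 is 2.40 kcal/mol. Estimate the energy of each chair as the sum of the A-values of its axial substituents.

95.1%

C1 and C3 have the same parity, so for the trans isomer the two substituents are one axial and one equatorial in each chair.
Chair I (ethynyl axial, trifluoromethyl equatorial): E = 0.49 kcal/mol; chair II (ethynyl equatorial, trifluoromethyl axial): E = 2.40 kcal/mol.
ΔG = 1.91 kcal/mol between the two chairs.
K = exp(ΔG/RT) with R = 1.987×10⁻³ kcal mol⁻¹ K⁻¹ and T = 323 K gives K ≈ 19.6.
Fraction in the lower-energy chair = K/(K+1) = 95.1%.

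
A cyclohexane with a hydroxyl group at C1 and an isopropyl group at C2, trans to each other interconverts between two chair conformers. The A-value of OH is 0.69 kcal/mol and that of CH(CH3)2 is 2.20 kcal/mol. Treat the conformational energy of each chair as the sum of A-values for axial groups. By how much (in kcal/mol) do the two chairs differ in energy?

C1 and C2 have opposite parity, so for the trans isomer the two substituents are e,e in one chair and a,a in the other.
Chair I (hydroxyl axial, isopropyl axial): E = 2.89 kcal/mol.
Chair II (hydroxyl equatorial, isopropyl equatorial): E = 0.00 kcal/mol.
ΔE = 2.89 − 0.00 = 2.89 kcal/mol; chair II is more stable.

2.89 kcal/mol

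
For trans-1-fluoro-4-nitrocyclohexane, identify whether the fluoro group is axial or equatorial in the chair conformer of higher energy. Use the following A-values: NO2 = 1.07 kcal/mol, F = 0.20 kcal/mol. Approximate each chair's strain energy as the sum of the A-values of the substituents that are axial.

C1 and C4 have opposite parity, so for the trans isomer the two substituents are e,e in one chair and a,a in the other.
Chair I (nitro axial, fluoro axial): E = 1.27 kcal/mol.
Chair II (nitro equatorial, fluoro equatorial): E = 0.00 kcal/mol.
Chair I is the less stable (higher-energy) conformer, and in that chair the fluoro group is axial.

axial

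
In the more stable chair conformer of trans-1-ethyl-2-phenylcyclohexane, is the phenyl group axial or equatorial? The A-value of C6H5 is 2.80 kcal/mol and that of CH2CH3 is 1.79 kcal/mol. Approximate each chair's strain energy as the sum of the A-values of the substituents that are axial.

C1 and C2 have opposite parity, so for the trans isomer the two substituents are e,e in one chair and a,a in the other.
Chair I (phenyl axial, ethyl axial): E = 4.59 kcal/mol.
Chair II (phenyl equatorial, ethyl equatorial): E = 0.00 kcal/mol.
Chair II is the more stable (lower-energy) conformer, and in that chair the phenyl group is equatorial.

equatorial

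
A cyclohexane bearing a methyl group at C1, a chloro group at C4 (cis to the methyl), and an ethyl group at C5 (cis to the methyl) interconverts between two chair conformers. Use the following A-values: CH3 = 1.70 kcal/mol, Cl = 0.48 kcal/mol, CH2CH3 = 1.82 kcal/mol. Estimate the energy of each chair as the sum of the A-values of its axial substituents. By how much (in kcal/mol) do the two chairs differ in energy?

3.04 kcal/mol

Chair I (methyl axial, chloro equatorial, ethyl axial): E = 3.52 kcal/mol.
Chair II (methyl equatorial, chloro axial, ethyl equatorial): E = 0.48 kcal/mol.
ΔE = 3.52 − 0.48 = 3.04 kcal/mol; chair II is more stable.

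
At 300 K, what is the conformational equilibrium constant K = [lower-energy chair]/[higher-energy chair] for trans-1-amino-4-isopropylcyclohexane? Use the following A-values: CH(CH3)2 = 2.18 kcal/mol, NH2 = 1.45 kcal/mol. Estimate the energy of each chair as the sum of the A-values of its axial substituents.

K ≈ 441

C1 and C4 have opposite parity, so for the trans isomer the two substituents are e,e in one chair and a,a in the other.
Chair I (isopropyl axial, amino axial): E = 3.63 kcal/mol; chair II (isopropyl equatorial, amino equatorial): E = 0.00 kcal/mol.
ΔG = 3.63 kcal/mol between the two chairs.
K = exp(ΔG/RT) with R = 1.987×10⁻³ kcal mol⁻¹ K⁻¹ and T = 300 K gives K ≈ 441.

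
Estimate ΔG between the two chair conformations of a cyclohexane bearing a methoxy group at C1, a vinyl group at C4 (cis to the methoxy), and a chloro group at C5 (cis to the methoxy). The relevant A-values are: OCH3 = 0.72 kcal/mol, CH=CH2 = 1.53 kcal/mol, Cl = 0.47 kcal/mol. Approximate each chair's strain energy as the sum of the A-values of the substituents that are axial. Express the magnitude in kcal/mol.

0.34 kcal/mol

Chair I (methoxy axial, vinyl equatorial, chloro axial): E = 1.19 kcal/mol.
Chair II (methoxy equatorial, vinyl axial, chloro equatorial): E = 1.53 kcal/mol.
ΔE = 1.53 − 1.19 = 0.34 kcal/mol; chair I is more stable.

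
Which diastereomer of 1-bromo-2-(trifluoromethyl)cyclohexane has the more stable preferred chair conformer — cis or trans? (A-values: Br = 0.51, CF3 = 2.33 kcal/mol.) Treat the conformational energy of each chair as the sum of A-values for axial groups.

At 1,2 positions (parity opposite): cis → (a,e or e,a); trans → (e,e or a,a).
Best chair for cis: E = 0.51 kcal/mol; best chair for trans: E = 0.00 kcal/mol.
The trans isomer is lower by 0.51 kcal/mol.

trans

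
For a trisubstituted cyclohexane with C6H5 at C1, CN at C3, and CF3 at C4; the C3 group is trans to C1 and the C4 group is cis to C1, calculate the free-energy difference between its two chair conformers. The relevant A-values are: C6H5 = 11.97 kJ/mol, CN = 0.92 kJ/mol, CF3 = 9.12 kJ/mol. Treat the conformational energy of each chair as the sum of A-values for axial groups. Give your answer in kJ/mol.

1.93 kJ/mol

Chair I (phenyl axial, cyano equatorial, trifluoromethyl equatorial): E = 11.97 kJ/mol.
Chair II (phenyl equatorial, cyano axial, trifluoromethyl axial): E = 10.04 kJ/mol.
ΔE = 11.97 − 10.04 = 1.93 kJ/mol; chair II is more stable.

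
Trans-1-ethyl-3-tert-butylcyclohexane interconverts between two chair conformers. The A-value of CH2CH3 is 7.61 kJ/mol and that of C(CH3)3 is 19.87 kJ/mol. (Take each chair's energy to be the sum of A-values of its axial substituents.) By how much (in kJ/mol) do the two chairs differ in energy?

12.26 kJ/mol

C1 and C3 have the same parity, so for the trans isomer the two substituents are one axial and one equatorial in each chair.
Chair I (ethyl axial, tert-butyl equatorial): E = 7.61 kJ/mol.
Chair II (ethyl equatorial, tert-butyl axial): E = 19.87 kJ/mol.
ΔE = 19.87 − 7.61 = 12.26 kJ/mol; chair I is more stable.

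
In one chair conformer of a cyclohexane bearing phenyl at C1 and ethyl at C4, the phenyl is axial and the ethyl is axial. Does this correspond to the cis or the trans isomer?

C1 and C4 have opposite parity, so their axial bonds point in opposite directions.
With opposite-parity carbons, two substituents on the same face are one axial and one equatorial; opposite faces give both axial or both equatorial.
Here the groups are axial/axial → opposite face → trans.

trans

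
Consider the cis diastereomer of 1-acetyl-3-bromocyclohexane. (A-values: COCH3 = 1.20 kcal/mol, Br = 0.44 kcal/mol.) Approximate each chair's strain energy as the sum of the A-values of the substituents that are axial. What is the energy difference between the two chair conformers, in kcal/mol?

C1 and C3 have the same parity, so for the cis isomer the two substituents are e,e in one chair and a,a in the other.
Chair I (acetyl axial, bromo axial): E = 1.64 kcal/mol.
Chair II (acetyl equatorial, bromo equatorial): E = 0.00 kcal/mol.
ΔE = 1.64 − 0.00 = 1.64 kcal/mol; chair II is more stable.

1.64 kcal/mol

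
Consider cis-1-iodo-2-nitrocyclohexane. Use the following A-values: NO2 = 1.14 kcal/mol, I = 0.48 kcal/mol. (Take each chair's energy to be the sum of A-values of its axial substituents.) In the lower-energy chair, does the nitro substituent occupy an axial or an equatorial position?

C1 and C2 have opposite parity, so for the cis isomer the two substituents are one axial and one equatorial in each chair.
Chair I (nitro axial, iodo equatorial): E = 1.14 kcal/mol.
Chair II (nitro equatorial, iodo axial): E = 0.48 kcal/mol.
Chair II is the more stable (lower-energy) conformer, and in that chair the nitro group is equatorial.

equatorial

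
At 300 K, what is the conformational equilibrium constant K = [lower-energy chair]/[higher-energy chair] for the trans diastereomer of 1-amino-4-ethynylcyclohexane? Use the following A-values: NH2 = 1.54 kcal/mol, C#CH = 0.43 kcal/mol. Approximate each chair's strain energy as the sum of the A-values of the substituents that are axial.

K ≈ 27.2

C1 and C4 have opposite parity, so for the trans isomer the two substituents are e,e in one chair and a,a in the other.
Chair I (amino axial, ethynyl axial): E = 1.97 kcal/mol; chair II (amino equatorial, ethynyl equatorial): E = 0.00 kcal/mol.
ΔG = 1.97 kcal/mol between the two chairs.
K = exp(ΔG/RT) with R = 1.987×10⁻³ kcal mol⁻¹ K⁻¹ and T = 300 K gives K ≈ 27.2.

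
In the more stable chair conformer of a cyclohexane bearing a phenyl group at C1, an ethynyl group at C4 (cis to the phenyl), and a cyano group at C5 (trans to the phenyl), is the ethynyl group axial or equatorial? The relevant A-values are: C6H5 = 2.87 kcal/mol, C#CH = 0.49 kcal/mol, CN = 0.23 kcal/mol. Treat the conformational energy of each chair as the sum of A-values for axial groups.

Chair I (phenyl axial, ethynyl equatorial, cyano equatorial): E = 2.87 kcal/mol.
Chair II (phenyl equatorial, ethynyl axial, cyano axial): E = 0.72 kcal/mol.
Chair II is the more stable (lower-energy) conformer, and in that chair the ethynyl group is axial.

axial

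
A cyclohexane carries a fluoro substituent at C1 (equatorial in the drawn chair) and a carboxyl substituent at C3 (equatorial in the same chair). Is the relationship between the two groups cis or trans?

C1 and C3 have the same parity, so their axial bonds point in the same direction.
With same-parity carbons, two substituents on the same face are both axial or both equatorial; opposite faces give one of each.
Here the groups are equatorial/equatorial → same face → cis.

cis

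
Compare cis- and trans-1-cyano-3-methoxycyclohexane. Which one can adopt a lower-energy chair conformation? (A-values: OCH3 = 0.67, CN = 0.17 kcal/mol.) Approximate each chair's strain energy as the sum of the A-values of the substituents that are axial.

At 1,3 positions (parity same): cis → (e,e or a,a); trans → (a,e or e,a).
Best chair for cis: E = 0.00 kcal/mol; best chair for trans: E = 0.17 kcal/mol.
The cis isomer is lower by 0.17 kcal/mol.

cis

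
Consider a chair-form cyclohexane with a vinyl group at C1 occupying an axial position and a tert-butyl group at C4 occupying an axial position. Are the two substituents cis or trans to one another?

C1 and C4 have opposite parity, so their axial bonds point in opposite directions.
With opposite-parity carbons, two substituents on the same face are one axial and one equatorial; opposite faces give both axial or both equatorial.
Here the groups are axial/axial → opposite face → trans.

trans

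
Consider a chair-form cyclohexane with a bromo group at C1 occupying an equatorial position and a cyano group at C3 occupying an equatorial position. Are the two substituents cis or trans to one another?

cis

C1 and C3 have the same parity, so their axial bonds point in the same direction.
With same-parity carbons, two substituents on the same face are both axial or both equatorial; opposite faces give one of each.
Here the groups are equatorial/equatorial → same face → cis.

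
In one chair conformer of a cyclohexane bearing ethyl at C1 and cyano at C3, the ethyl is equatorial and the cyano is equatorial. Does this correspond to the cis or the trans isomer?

cis

C1 and C3 have the same parity, so their axial bonds point in the same direction.
With same-parity carbons, two substituents on the same face are both axial or both equatorial; opposite faces give one of each.
Here the groups are equatorial/equatorial → same face → cis.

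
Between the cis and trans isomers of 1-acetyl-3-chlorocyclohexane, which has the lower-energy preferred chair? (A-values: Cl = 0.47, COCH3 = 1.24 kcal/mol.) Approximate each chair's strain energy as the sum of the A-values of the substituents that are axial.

At 1,3 positions (parity same): cis → (e,e or a,a); trans → (a,e or e,a).
Best chair for cis: E = 0.00 kcal/mol; best chair for trans: E = 0.47 kcal/mol.
The cis isomer is lower by 0.47 kcal/mol.

cis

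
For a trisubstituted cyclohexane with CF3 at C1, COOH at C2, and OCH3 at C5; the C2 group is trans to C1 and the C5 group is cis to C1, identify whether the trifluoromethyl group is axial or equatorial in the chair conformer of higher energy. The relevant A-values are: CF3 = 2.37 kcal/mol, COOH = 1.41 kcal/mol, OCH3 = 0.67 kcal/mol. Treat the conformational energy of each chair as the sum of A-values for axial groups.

axial

Chair I (trifluoromethyl axial, carboxyl axial, methoxy axial): E = 4.45 kcal/mol.
Chair II (trifluoromethyl equatorial, carboxyl equatorial, methoxy equatorial): E = 0.00 kcal/mol.
Chair I is the less stable (higher-energy) conformer, and in that chair the trifluoromethyl group is axial.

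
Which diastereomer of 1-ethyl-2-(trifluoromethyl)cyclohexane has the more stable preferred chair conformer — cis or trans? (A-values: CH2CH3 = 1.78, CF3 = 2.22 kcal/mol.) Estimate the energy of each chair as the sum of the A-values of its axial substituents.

trans

At 1,2 positions (parity opposite): cis → (a,e or e,a); trans → (e,e or a,a).
Best chair for cis: E = 1.78 kcal/mol; best chair for trans: E = 0.00 kcal/mol.
The trans isomer is lower by 1.78 kcal/mol.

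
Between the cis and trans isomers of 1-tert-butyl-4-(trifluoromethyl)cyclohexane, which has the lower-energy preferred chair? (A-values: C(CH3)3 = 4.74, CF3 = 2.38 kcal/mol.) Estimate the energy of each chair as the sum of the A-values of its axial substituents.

trans

At 1,4 positions (parity opposite): cis → (a,e or e,a); trans → (e,e or a,a).
Best chair for cis: E = 2.38 kcal/mol; best chair for trans: E = 0.00 kcal/mol.
The trans isomer is lower by 2.38 kcal/mol.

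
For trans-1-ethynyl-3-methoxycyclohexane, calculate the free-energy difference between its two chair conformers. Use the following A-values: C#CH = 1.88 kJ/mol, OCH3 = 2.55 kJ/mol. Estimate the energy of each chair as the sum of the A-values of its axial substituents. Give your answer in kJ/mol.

C1 and C3 have the same parity, so for the trans isomer the two substituents are one axial and one equatorial in each chair.
Chair I (ethynyl axial, methoxy equatorial): E = 1.88 kJ/mol.
Chair II (ethynyl equatorial, methoxy axial): E = 2.55 kJ/mol.
ΔE = 2.55 − 1.88 = 0.67 kJ/mol; chair I is more stable.

0.67 kJ/mol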